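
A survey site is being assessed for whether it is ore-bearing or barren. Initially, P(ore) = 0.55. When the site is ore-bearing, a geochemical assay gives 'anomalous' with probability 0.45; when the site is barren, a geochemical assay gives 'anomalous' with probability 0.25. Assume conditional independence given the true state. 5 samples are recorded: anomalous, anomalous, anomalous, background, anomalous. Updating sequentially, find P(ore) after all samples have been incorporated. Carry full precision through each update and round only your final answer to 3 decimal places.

After 'anomalous': P(ore) = 0.45·0.5500 / (0.45·0.5500 + 0.25·0.4500) ≈ 0.6875
After 'anomalous': P(ore) = 0.45·0.6875 / (0.45·0.6875 + 0.25·0.3125) ≈ 0.7984
After 'anomalous': P(ore) = 0.45·0.7984 / (0.45·0.7984 + 0.25·0.2016) ≈ 0.8770
After 'background': P(ore) = 0.55·0.8770 / (0.55·0.8770 + 0.75·0.1230) ≈ 0.8394
After 'anomalous': P(ore) = 0.45·0.8394 / (0.45·0.8394 + 0.25·0.1606) ≈ 0.9039

0.904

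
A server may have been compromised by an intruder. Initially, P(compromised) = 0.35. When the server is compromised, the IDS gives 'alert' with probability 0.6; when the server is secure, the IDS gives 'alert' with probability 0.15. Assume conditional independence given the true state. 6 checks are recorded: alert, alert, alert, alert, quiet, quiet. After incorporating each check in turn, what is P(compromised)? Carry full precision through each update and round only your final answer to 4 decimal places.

0.9683

After 'alert': P(compromised) = 0.6·0.3500 / (0.6·0.3500 + 0.15·0.6500) ≈ 0.6829
After 'alert': P(compromised) = 0.6·0.6829 / (0.6·0.6829 + 0.15·0.3171) ≈ 0.8960
After 'alert': P(compromised) = 0.6·0.8960 / (0.6·0.8960 + 0.15·0.1040) ≈ 0.9718
After 'alert': P(compromised) = 0.6·0.9718 / (0.6·0.9718 + 0.15·0.0282) ≈ 0.9928
After 'quiet': P(compromised) = 0.4·0.9928 / (0.4·0.9928 + 0.85·0.0072) ≈ 0.9848
After 'quiet': P(compromised) = 0.4·0.9848 / (0.4·0.9848 + 0.85·0.0152) ≈ 0.9683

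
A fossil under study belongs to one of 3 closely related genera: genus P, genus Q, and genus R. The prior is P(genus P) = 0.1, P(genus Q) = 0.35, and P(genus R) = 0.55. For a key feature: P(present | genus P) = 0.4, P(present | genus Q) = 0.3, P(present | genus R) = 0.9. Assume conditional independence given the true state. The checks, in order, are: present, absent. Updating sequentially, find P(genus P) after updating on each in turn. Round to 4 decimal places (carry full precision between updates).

After 'present': normaliser = 0.4·0.1000 + 0.3·0.3500 + 0.9·0.5500; P(genus P) ≈ 0.0625, P(genus Q) ≈ 0.1641, P(genus R) ≈ 0.7734
After 'absent': normaliser = 0.6·0.0625 + 0.7·0.1641 + 0.1·0.7734; P(genus P) ≈ 0.1633, P(genus Q) ≈ 0.5000, P(genus R) ≈ 0.3367

0.1633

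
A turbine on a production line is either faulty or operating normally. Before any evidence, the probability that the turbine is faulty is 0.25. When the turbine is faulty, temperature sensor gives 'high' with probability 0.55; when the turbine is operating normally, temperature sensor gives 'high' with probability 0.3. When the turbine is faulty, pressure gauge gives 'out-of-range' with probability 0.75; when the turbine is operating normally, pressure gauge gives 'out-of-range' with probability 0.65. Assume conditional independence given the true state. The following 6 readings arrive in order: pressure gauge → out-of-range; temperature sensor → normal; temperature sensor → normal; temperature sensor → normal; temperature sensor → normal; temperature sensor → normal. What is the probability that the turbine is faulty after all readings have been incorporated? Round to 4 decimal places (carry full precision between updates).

0.0405

After pressure gauge='out-of-range': P(faulty) = 0.75·0.2500 / (0.75·0.2500 + 0.65·0.7500) ≈ 0.2778
After temperature sensor='normal': P(faulty) = 0.45·0.2778 / (0.45·0.2778 + 0.7·0.7222) ≈ 0.1982
After temperature sensor='normal': P(faulty) = 0.45·0.1982 / (0.45·0.1982 + 0.7·0.8018) ≈ 0.1371
After temperature sensor='normal': P(faulty) = 0.45·0.1371 / (0.45·0.1371 + 0.7·0.8629) ≈ 0.0927
After temperature sensor='normal': P(faulty) = 0.45·0.0927 / (0.45·0.0927 + 0.7·0.9073) ≈ 0.0616
After temperature sensor='normal': P(faulty) = 0.45·0.0616 / (0.45·0.0616 + 0.7·0.9384) ≈ 0.0405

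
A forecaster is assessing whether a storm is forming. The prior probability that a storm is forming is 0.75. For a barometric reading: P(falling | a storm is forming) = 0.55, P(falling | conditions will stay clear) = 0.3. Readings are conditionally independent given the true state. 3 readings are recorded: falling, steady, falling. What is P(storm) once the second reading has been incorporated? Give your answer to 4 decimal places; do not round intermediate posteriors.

0.7795

After 'falling': P(storm) = 0.55·0.7500 / (0.55·0.7500 + 0.3·0.2500) ≈ 0.8462
After 'steady': P(storm) = 0.45·0.8462 / (0.45·0.8462 + 0.7·0.1538) ≈ 0.7795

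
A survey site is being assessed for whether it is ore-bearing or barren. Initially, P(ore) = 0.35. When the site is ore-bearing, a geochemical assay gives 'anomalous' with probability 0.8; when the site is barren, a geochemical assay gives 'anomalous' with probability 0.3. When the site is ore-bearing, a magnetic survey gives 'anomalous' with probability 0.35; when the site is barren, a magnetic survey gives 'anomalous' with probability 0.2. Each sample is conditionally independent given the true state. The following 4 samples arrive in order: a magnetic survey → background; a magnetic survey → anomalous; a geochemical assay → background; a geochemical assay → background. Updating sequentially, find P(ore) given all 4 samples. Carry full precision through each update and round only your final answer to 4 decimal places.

Each posterior becomes the prior for the next update.
After a magnetic survey='background': P(ore) = 0.65·0.3500 / (0.65·0.3500 + 0.8·0.6500) ≈ 0.3043
After a magnetic survey='anomalous': P(ore) = 0.35·0.3043 / (0.35·0.3043 + 0.2·0.6957) ≈ 0.4336
After a geochemical assay='background': P(ore) = 0.2·0.4336 / (0.2·0.4336 + 0.7·0.5664) ≈ 0.1795
After a geochemical assay='background': P(ore) = 0.2·0.1795 / (0.2·0.1795 + 0.7·0.8205) ≈ 0.0588

0.0588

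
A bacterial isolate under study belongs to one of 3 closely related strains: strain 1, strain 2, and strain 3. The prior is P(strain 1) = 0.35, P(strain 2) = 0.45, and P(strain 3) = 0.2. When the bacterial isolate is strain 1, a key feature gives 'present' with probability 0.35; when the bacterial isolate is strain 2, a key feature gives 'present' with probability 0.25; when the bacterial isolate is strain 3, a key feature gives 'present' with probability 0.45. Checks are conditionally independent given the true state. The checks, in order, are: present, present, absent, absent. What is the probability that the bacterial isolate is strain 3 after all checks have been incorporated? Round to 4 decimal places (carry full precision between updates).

Apply Bayes' rule sequentially, carrying P(strain 3) forward.
After 'present': normaliser = 0.35·0.3500 + 0.25·0.4500 + 0.45·0.2000; P(strain 1) ≈ 0.3769, P(strain 2) ≈ 0.3462, P(strain 3) ≈ 0.2769
After 'present': normaliser = 0.35·0.3769 + 0.25·0.3462 + 0.45·0.2769; P(strain 1) ≈ 0.3845, P(strain 2) ≈ 0.2522, P(strain 3) ≈ 0.3632
After 'absent': normaliser = 0.65·0.3845 + 0.75·0.2522 + 0.55·0.3632; P(strain 1) ≈ 0.3912, P(strain 2) ≈ 0.2961, P(strain 3) ≈ 0.3127
After 'absent': normaliser = 0.65·0.3912 + 0.75·0.2961 + 0.55·0.3127; P(strain 1) ≈ 0.3922, P(strain 2) ≈ 0.3425, P(strain 3) ≈ 0.2653

0.2653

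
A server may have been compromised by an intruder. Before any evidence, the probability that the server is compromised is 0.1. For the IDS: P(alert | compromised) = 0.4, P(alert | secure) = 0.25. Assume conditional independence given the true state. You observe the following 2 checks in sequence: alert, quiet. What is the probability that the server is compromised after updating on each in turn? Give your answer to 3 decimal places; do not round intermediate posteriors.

Apply Bayes' rule sequentially, carrying P(compromised) forward.
After 'alert': P(compromised) = 0.4·0.1000 / (0.4·0.1000 + 0.25·0.9000) ≈ 0.1509
After 'quiet': P(compromised) = 0.6·0.1509 / (0.6·0.1509 + 0.75·0.8491) ≈ 0.1245

0.125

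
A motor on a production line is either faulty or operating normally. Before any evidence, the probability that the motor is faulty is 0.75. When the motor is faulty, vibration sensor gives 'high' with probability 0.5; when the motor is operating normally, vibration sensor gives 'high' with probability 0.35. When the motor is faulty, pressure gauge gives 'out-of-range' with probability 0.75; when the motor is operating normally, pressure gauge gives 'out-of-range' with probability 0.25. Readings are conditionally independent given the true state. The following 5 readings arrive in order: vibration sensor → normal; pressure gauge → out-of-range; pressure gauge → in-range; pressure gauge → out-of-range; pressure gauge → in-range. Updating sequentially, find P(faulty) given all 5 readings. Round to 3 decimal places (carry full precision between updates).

0.698

After vibration sensor='normal': P(faulty) = 0.5·0.7500 / (0.5·0.7500 + 0.65·0.2500) ≈ 0.6977
After pressure gauge='out-of-range': P(faulty) = 0.75·0.6977 / (0.75·0.6977 + 0.25·0.3023) ≈ 0.8738
After pressure gauge='in-range': P(faulty) = 0.25·0.8738 / (0.25·0.8738 + 0.75·0.1262) ≈ 0.6977
After pressure gauge='out-of-range': P(faulty) = 0.75·0.6977 / (0.75·0.6977 + 0.25·0.3023) ≈ 0.8738
After pressure gauge='in-range': P(faulty) = 0.25·0.8738 / (0.25·0.8738 + 0.75·0.1262) ≈ 0.6977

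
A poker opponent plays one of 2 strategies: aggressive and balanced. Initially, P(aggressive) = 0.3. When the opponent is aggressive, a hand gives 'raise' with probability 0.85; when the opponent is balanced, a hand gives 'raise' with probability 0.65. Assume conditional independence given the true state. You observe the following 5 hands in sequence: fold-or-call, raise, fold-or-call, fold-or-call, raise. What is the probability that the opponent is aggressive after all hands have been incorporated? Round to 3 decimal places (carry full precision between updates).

After 'fold-or-call': P(aggressive) = 0.15·0.3000 / (0.15·0.3000 + 0.35·0.7000) ≈ 0.1552
After 'raise': P(aggressive) = 0.85·0.1552 / (0.85·0.1552 + 0.65·0.8448) ≈ 0.1937
After 'fold-or-call': P(aggressive) = 0.15·0.1937 / (0.15·0.1937 + 0.35·0.8063) ≈ 0.0933
After 'fold-or-call': P(aggressive) = 0.15·0.0933 / (0.15·0.0933 + 0.35·0.9067) ≈ 0.0423
After 'raise': P(aggressive) = 0.85·0.0423 / (0.85·0.0423 + 0.65·0.9577) ≈ 0.0545

0.055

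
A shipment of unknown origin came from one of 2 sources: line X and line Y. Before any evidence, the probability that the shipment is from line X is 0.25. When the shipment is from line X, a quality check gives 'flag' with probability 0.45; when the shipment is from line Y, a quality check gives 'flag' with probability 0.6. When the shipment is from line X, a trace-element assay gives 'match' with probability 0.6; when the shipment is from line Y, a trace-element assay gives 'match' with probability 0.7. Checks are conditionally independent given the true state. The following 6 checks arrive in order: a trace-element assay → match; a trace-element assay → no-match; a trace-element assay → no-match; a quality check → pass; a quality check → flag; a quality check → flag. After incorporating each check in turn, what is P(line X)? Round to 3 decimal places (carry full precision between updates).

0.282

After a trace-element assay='match': P(line X) = 0.6·0.2500 / (0.6·0.2500 + 0.7·0.7500) ≈ 0.2222
After a trace-element assay='no-match': P(line X) = 0.4·0.2222 / (0.4·0.2222 + 0.3·0.7778) ≈ 0.2759
After a trace-element assay='no-match': P(line X) = 0.4·0.2759 / (0.4·0.2759 + 0.3·0.7241) ≈ 0.3368
After a quality check='pass': P(line X) = 0.55·0.3368 / (0.55·0.3368 + 0.4·0.6632) ≈ 0.4112
After a quality check='flag': P(line X) = 0.45·0.4112 / (0.45·0.4112 + 0.6·0.5888) ≈ 0.3438
After a quality check='flag': P(line X) = 0.45·0.3438 / (0.45·0.3438 + 0.6·0.6562) ≈ 0.2821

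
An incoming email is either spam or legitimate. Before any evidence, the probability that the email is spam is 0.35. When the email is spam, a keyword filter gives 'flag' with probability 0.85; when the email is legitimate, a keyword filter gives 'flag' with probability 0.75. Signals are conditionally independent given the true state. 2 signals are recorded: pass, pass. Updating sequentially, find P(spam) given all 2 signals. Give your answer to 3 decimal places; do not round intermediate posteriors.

Each posterior becomes the prior for the next update.
After 'pass': P(spam) = 0.15·0.3500 / (0.15·0.3500 + 0.25·0.6500) ≈ 0.2442
After 'pass': P(spam) = 0.15·0.2442 / (0.15·0.2442 + 0.25·0.7558) ≈ 0.1624

0.162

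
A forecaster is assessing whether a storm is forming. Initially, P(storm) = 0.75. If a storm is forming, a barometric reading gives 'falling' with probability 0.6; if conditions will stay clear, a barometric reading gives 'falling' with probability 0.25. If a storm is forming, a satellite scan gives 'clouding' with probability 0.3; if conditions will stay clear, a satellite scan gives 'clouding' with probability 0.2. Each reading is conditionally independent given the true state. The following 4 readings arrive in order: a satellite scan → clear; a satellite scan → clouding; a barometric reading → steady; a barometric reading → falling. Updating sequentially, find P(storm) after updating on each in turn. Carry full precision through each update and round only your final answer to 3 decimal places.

0.834

After a satellite scan='clear': P(storm) = 0.7·0.7500 / (0.7·0.7500 + 0.8·0.2500) ≈ 0.7241
After a satellite scan='clouding': P(storm) = 0.3·0.7241 / (0.3·0.7241 + 0.2·0.2759) ≈ 0.7975
After a barometric reading='steady': P(storm) = 0.4·0.7975 / (0.4·0.7975 + 0.75·0.2025) ≈ 0.6774
After a barometric reading='falling': P(storm) = 0.6·0.6774 / (0.6·0.6774 + 0.25·0.3226) ≈ 0.8344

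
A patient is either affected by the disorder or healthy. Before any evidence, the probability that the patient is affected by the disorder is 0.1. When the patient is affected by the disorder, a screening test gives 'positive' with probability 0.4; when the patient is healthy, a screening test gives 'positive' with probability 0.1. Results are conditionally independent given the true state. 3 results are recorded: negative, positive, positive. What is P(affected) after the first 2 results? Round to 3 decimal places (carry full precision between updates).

0.229

After 'negative': P(affected) = 0.6·0.1000 / (0.6·0.1000 + 0.9·0.9000) ≈ 0.0690
After 'positive': P(affected) = 0.4·0.0690 / (0.4·0.0690 + 0.1·0.9310) ≈ 0.2286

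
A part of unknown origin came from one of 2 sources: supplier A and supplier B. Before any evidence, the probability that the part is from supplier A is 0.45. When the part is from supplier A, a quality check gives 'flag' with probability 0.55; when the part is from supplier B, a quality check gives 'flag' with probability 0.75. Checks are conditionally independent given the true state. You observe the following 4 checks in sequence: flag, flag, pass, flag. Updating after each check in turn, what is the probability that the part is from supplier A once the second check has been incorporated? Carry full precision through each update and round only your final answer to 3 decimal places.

Apply Bayes' rule sequentially, carrying P(supplier A) forward.
After 'flag': P(supplier A) = 0.55·0.4500 / (0.55·0.4500 + 0.75·0.5500) ≈ 0.3750
After 'flag': P(supplier A) = 0.55·0.3750 / (0.55·0.3750 + 0.75·0.6250) ≈ 0.3056

0.306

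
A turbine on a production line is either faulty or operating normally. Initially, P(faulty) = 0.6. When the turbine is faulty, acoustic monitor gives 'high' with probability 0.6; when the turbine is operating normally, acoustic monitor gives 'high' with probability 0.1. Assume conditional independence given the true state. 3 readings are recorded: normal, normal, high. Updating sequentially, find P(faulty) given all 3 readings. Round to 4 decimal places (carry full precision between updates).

After 'normal': P(faulty) = 0.4·0.6000 / (0.4·0.6000 + 0.9·0.4000) ≈ 0.4000
After 'normal': P(faulty) = 0.4·0.4000 / (0.4·0.4000 + 0.9·0.6000) ≈ 0.2286
After 'high': P(faulty) = 0.6·0.2286 / (0.6·0.2286 + 0.1·0.7714) ≈ 0.6400

0.6400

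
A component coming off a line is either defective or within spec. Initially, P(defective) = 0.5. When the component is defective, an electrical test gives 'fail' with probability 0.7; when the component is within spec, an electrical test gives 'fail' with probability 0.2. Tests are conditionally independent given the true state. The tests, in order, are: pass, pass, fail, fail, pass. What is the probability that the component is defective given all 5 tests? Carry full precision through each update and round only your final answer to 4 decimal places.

0.3925

Apply Bayes' rule sequentially, carrying P(defective) forward.
After 'pass': P(defective) = 0.3·0.5000 / (0.3·0.5000 + 0.8·0.5000) ≈ 0.2727
After 'pass': P(defective) = 0.3·0.2727 / (0.3·0.2727 + 0.8·0.7273) ≈ 0.1233
After 'fail': P(defective) = 0.7·0.1233 / (0.7·0.1233 + 0.2·0.8767) ≈ 0.3298
After 'fail': P(defective) = 0.7·0.3298 / (0.7·0.3298 + 0.2·0.6702) ≈ 0.6327
After 'pass': P(defective) = 0.3·0.6327 / (0.3·0.6327 + 0.8·0.3673) ≈ 0.3925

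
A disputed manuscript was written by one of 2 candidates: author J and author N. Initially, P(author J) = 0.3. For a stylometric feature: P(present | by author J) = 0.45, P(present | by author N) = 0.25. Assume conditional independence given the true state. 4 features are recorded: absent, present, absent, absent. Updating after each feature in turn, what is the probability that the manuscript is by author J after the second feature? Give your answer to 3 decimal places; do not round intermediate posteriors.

After 'absent': P(author J) = 0.55·0.3000 / (0.55·0.3000 + 0.75·0.7000) ≈ 0.2391
After 'present': P(author J) = 0.45·0.2391 / (0.45·0.2391 + 0.25·0.7609) ≈ 0.3613

0.361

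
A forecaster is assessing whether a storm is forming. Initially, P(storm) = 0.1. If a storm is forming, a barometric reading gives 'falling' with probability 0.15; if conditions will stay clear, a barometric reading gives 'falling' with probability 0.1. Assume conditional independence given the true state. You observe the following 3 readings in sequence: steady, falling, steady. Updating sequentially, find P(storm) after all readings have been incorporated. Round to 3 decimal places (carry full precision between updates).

0.129

After 'steady': P(storm) = 0.85·0.1000 / (0.85·0.1000 + 0.9·0.9000) ≈ 0.0950
After 'falling': P(storm) = 0.15·0.0950 / (0.15·0.0950 + 0.1·0.9050) ≈ 0.1360
After 'steady': P(storm) = 0.85·0.1360 / (0.85·0.1360 + 0.9·0.8640) ≈ 0.1294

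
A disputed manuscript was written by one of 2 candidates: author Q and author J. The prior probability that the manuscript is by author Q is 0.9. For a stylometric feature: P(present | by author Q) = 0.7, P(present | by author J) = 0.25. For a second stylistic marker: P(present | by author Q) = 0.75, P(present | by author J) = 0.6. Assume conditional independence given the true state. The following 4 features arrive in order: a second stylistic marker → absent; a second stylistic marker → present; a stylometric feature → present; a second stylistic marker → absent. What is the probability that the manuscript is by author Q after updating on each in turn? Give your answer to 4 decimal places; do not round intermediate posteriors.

Each posterior becomes the prior for the next update.
After a second stylistic marker='absent': P(author Q) = 0.25·0.9000 / (0.25·0.9000 + 0.4·0.1000) ≈ 0.8491
After a second stylistic marker='present': P(author Q) = 0.75·0.8491 / (0.75·0.8491 + 0.6·0.1509) ≈ 0.8755
After a stylometric feature='present': P(author Q) = 0.7·0.8755 / (0.7·0.8755 + 0.25·0.1245) ≈ 0.9517
After a second stylistic marker='absent': P(author Q) = 0.25·0.9517 / (0.25·0.9517 + 0.4·0.0483) ≈ 0.9248

0.9248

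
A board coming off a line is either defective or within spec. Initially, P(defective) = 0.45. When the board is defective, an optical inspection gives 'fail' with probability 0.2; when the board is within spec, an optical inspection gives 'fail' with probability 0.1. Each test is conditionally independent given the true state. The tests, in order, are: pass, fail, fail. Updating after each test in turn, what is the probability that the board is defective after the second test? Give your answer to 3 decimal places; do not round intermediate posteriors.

After 'pass': P(defective) = 0.8·0.4500 / (0.8·0.4500 + 0.9·0.5500) ≈ 0.4211
After 'fail': P(defective) = 0.2·0.4211 / (0.2·0.4211 + 0.1·0.5789) ≈ 0.5926

0.593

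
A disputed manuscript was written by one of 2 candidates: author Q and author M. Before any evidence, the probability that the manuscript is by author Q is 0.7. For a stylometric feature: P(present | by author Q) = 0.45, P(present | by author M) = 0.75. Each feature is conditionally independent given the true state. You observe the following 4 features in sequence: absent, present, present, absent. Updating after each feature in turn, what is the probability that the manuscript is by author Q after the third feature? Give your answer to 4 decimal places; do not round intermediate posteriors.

0.6489

Each posterior becomes the prior for the next update.
After 'absent': P(author Q) = 0.55·0.7000 / (0.55·0.7000 + 0.25·0.3000) ≈ 0.8370
After 'present': P(author Q) = 0.45·0.8370 / (0.45·0.8370 + 0.75·0.1630) ≈ 0.7549
After 'present': P(author Q) = 0.45·0.7549 / (0.45·0.7549 + 0.75·0.2451) ≈ 0.6489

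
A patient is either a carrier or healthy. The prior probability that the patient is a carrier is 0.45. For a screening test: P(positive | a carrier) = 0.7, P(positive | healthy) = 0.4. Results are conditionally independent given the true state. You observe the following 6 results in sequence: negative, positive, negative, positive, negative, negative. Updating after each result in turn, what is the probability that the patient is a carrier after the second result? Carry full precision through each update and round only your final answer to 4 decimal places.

0.4172

After 'negative': P(carrier) = 0.3·0.4500 / (0.3·0.4500 + 0.6·0.5500) ≈ 0.2903
After 'positive': P(carrier) = 0.7·0.2903 / (0.7·0.2903 + 0.4·0.7097) ≈ 0.4172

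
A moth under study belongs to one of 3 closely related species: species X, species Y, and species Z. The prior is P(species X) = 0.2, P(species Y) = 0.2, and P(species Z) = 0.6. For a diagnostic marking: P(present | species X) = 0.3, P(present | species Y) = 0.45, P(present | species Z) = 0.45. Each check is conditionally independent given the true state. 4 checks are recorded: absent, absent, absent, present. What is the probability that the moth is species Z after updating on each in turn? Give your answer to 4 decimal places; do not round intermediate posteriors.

0.5582

Each posterior becomes the prior for the next update.
After 'absent': normaliser = 0.7·0.2000 + 0.55·0.2000 + 0.55·0.6000; P(species X) ≈ 0.2414, P(species Y) ≈ 0.1897, P(species Z) ≈ 0.5690
After 'absent': normaliser = 0.7·0.2414 + 0.55·0.1897 + 0.55·0.5690; P(species X) ≈ 0.2882, P(species Y) ≈ 0.1779, P(species Z) ≈ 0.5338
After 'absent': normaliser = 0.7·0.2882 + 0.55·0.1779 + 0.55·0.5338; P(species X) ≈ 0.3401, P(species Y) ≈ 0.1650, P(species Z) ≈ 0.4949
After 'present': normaliser = 0.3·0.3401 + 0.45·0.1650 + 0.45·0.4949; P(species X) ≈ 0.2557, P(species Y) ≈ 0.1861, P(species Z) ≈ 0.5582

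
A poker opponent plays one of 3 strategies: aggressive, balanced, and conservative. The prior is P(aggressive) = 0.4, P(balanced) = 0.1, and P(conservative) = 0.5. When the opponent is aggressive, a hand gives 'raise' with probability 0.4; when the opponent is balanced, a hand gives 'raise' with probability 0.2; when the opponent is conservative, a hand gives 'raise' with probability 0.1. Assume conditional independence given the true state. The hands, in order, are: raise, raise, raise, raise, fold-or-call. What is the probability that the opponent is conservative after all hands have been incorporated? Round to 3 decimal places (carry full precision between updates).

0.007

After 'raise': normaliser = 0.4·0.4000 + 0.2·0.1000 + 0.1·0.5000; P(aggressive) ≈ 0.6957, P(balanced) ≈ 0.0870, P(conservative) ≈ 0.2174
After 'raise': normaliser = 0.4·0.6957 + 0.2·0.0870 + 0.1·0.2174; P(aggressive) ≈ 0.8767, P(balanced) ≈ 0.0548, P(conservative) ≈ 0.0685
After 'raise': normaliser = 0.4·0.8767 + 0.2·0.0548 + 0.1·0.0685; P(aggressive) ≈ 0.9517, P(balanced) ≈ 0.0297, P(conservative) ≈ 0.0186
After 'raise': normaliser = 0.4·0.9517 + 0.2·0.0297 + 0.1·0.0186; P(aggressive) ≈ 0.9799, P(balanced) ≈ 0.0153, P(conservative) ≈ 0.0048
After 'fold-or-call': normaliser = 0.6·0.9799 + 0.8·0.0153 + 0.9·0.0048; P(aggressive) ≈ 0.9726, P(balanced) ≈ 0.0203, P(conservative) ≈ 0.0071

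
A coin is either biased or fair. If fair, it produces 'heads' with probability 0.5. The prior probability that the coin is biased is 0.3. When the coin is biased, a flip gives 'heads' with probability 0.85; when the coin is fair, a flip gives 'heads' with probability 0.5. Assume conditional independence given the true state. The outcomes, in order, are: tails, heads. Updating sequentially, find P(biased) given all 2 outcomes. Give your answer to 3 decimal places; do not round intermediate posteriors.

After 'tails': P(biased) = 0.15·0.3000 / (0.15·0.3000 + 0.5·0.7000) ≈ 0.1139
After 'heads': P(biased) = 0.85·0.1139 / (0.85·0.1139 + 0.5·0.8861) ≈ 0.1794

0.179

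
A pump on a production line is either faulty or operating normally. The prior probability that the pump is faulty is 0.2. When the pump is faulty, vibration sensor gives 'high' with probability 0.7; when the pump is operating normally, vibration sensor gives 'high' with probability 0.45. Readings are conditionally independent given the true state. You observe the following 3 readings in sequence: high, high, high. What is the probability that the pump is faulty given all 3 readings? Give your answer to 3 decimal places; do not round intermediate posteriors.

Each posterior becomes the prior for the next update.
After 'high': P(faulty) = 0.7·0.2000 / (0.7·0.2000 + 0.45·0.8000) ≈ 0.2800
After 'high': P(faulty) = 0.7·0.2800 / (0.7·0.2800 + 0.45·0.7200) ≈ 0.3769
After 'high': P(faulty) = 0.7·0.3769 / (0.7·0.3769 + 0.45·0.6231) ≈ 0.4848

0.485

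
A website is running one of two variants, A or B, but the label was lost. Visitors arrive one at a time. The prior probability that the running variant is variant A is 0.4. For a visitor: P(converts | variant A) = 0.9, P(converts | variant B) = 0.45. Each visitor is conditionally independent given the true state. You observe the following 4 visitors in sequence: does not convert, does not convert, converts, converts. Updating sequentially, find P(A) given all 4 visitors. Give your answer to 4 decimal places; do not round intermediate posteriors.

After 'does not convert': P(A) = 0.1·0.4000 / (0.1·0.4000 + 0.55·0.6000) ≈ 0.1081
After 'does not convert': P(A) = 0.1·0.1081 / (0.1·0.1081 + 0.55·0.8919) ≈ 0.0216
After 'converts': P(A) = 0.9·0.0216 / (0.9·0.0216 + 0.45·0.9784) ≈ 0.0422
After 'converts': P(A) = 0.9·0.0422 / (0.9·0.0422 + 0.45·0.9578) ≈ 0.0810

0.0810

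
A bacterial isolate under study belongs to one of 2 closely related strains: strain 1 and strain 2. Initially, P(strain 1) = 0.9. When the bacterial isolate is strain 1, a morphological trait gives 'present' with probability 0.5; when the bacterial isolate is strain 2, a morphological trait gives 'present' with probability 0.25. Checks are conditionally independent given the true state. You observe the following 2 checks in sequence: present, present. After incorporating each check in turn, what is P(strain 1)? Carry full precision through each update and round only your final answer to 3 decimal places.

0.973

After 'present': P(strain 1) = 0.5·0.9000 / (0.5·0.9000 + 0.25·0.1000) ≈ 0.9474
After 'present': P(strain 1) = 0.5·0.9474 / (0.5·0.9474 + 0.25·0.0526) ≈ 0.9730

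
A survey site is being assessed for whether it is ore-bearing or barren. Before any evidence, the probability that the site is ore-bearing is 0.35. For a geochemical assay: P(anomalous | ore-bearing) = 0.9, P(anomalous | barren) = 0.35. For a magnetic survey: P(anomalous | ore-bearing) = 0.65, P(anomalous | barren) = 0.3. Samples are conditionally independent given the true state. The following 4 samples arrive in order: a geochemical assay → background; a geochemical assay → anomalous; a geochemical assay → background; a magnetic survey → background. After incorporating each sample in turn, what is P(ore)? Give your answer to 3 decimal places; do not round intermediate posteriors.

Each posterior becomes the prior for the next update.
After a geochemical assay='background': P(ore) = 0.1·0.3500 / (0.1·0.3500 + 0.65·0.6500) ≈ 0.0765
After a geochemical assay='anomalous': P(ore) = 0.9·0.0765 / (0.9·0.0765 + 0.35·0.9235) ≈ 0.1756
After a geochemical assay='background': P(ore) = 0.1·0.1756 / (0.1·0.1756 + 0.65·0.8244) ≈ 0.0317
After a magnetic survey='background': P(ore) = 0.35·0.0317 / (0.35·0.0317 + 0.7·0.9683) ≈ 0.0161

0.016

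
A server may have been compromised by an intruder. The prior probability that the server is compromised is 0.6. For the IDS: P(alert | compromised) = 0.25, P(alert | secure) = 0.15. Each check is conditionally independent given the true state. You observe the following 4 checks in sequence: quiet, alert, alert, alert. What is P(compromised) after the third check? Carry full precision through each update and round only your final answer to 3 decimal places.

Apply Bayes' rule sequentially, carrying P(compromised) forward.
After 'quiet': P(compromised) = 0.75·0.6000 / (0.75·0.6000 + 0.85·0.4000) ≈ 0.5696
After 'alert': P(compromised) = 0.25·0.5696 / (0.25·0.5696 + 0.15·0.4304) ≈ 0.6881
After 'alert': P(compromised) = 0.25·0.6881 / (0.25·0.6881 + 0.15·0.3119) ≈ 0.7862

0.786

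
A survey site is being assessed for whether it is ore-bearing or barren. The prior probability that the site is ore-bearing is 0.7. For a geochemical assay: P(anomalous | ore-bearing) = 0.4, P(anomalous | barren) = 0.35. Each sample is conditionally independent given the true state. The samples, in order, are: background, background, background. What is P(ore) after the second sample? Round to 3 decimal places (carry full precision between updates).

0.665

After 'background': P(ore) = 0.6·0.7000 / (0.6·0.7000 + 0.65·0.3000) ≈ 0.6829
After 'background': P(ore) = 0.6·0.6829 / (0.6·0.6829 + 0.65·0.3171) ≈ 0.6653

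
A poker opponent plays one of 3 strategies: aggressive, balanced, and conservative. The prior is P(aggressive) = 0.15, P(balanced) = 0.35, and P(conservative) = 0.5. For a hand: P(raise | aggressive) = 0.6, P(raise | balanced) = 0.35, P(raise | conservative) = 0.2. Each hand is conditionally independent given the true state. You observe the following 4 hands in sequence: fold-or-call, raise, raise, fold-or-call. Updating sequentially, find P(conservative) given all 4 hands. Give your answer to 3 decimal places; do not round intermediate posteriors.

Apply Bayes' rule sequentially, carrying P(conservative) forward.
After 'fold-or-call': normaliser = 0.4·0.1500 + 0.65·0.3500 + 0.8·0.5000; P(aggressive) ≈ 0.0873, P(balanced) ≈ 0.3309, P(conservative) ≈ 0.5818
After 'raise': normaliser = 0.6·0.0873 + 0.35·0.3309 + 0.2·0.5818; P(aggressive) ≈ 0.1840, P(balanced) ≈ 0.4070, P(conservative) ≈ 0.4089
After 'raise': normaliser = 0.6·0.1840 + 0.35·0.4070 + 0.2·0.4089; P(aggressive) ≈ 0.3299, P(balanced) ≈ 0.4257, P(conservative) ≈ 0.2444
After 'fold-or-call': normaliser = 0.4·0.3299 + 0.65·0.4257 + 0.8·0.2444; P(aggressive) ≈ 0.2184, P(balanced) ≈ 0.4580, P(conservative) ≈ 0.3236

0.324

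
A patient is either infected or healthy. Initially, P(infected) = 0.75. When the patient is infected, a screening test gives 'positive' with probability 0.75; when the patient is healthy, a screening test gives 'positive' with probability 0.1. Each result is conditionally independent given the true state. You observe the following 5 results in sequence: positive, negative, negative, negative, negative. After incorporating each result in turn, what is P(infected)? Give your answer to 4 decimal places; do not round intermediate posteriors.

After 'positive': P(infected) = 0.75·0.7500 / (0.75·0.7500 + 0.1·0.2500) ≈ 0.9574
After 'negative': P(infected) = 0.25·0.9574 / (0.25·0.9574 + 0.9·0.0426) ≈ 0.8621
After 'negative': P(infected) = 0.25·0.8621 / (0.25·0.8621 + 0.9·0.1379) ≈ 0.6345
After 'negative': P(infected) = 0.25·0.6345 / (0.25·0.6345 + 0.9·0.3655) ≈ 0.3254
After 'negative': P(infected) = 0.25·0.3254 / (0.25·0.3254 + 0.9·0.6746) ≈ 0.1181

0.1181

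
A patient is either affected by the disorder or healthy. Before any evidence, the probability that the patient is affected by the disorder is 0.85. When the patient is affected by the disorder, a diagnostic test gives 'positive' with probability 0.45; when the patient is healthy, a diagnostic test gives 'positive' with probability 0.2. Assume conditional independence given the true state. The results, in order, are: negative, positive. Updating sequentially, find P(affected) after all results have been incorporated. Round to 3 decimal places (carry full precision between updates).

Each posterior becomes the prior for the next update.
After 'negative': P(affected) = 0.55·0.8500 / (0.55·0.8500 + 0.8·0.1500) ≈ 0.7957
After 'positive': P(affected) = 0.45·0.7957 / (0.45·0.7957 + 0.2·0.2043) ≈ 0.8976

0.898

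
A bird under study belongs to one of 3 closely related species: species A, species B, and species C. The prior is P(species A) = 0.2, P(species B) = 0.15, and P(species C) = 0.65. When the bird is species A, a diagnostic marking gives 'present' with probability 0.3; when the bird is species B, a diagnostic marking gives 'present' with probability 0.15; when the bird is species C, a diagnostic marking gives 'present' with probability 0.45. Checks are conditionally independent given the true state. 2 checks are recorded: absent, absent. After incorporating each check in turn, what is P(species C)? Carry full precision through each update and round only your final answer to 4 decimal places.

0.4879

After 'absent': normaliser = 0.7·0.2000 + 0.85·0.1500 + 0.55·0.6500; P(species A) ≈ 0.2240, P(species B) ≈ 0.2040, P(species C) ≈ 0.5720
After 'absent': normaliser = 0.7·0.2240 + 0.85·0.2040 + 0.55·0.5720; P(species A) ≈ 0.2432, P(species B) ≈ 0.2689, P(species C) ≈ 0.4879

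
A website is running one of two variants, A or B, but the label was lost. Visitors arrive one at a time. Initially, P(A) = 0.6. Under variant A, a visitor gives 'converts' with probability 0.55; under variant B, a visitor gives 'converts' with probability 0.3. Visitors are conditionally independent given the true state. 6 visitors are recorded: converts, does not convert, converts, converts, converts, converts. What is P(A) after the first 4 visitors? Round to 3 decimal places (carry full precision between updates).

0.856

After 'converts': P(A) = 0.55·0.6000 / (0.55·0.6000 + 0.3·0.4000) ≈ 0.7333
After 'does not convert': P(A) = 0.45·0.7333 / (0.45·0.7333 + 0.7·0.2667) ≈ 0.6387
After 'converts': P(A) = 0.55·0.6387 / (0.55·0.6387 + 0.3·0.3613) ≈ 0.7642
After 'converts': P(A) = 0.55·0.7642 / (0.55·0.7642 + 0.3·0.2358) ≈ 0.8559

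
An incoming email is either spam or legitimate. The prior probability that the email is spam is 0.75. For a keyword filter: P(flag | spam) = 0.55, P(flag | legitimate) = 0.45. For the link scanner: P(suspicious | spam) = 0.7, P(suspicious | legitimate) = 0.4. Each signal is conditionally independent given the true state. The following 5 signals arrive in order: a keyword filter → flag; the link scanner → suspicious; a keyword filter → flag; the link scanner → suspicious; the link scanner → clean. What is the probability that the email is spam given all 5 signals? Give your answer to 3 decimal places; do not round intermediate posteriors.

0.873

After a keyword filter='flag': P(spam) = 0.55·0.7500 / (0.55·0.7500 + 0.45·0.2500) ≈ 0.7857
After the link scanner='suspicious': P(spam) = 0.7·0.7857 / (0.7·0.7857 + 0.4·0.2143) ≈ 0.8652
After a keyword filter='flag': P(spam) = 0.55·0.8652 / (0.55·0.8652 + 0.45·0.1348) ≈ 0.8869
After the link scanner='suspicious': P(spam) = 0.7·0.8869 / (0.7·0.8869 + 0.4·0.1131) ≈ 0.9321
After the link scanner='clean': P(spam) = 0.3·0.9321 / (0.3·0.9321 + 0.6·0.0679) ≈ 0.8728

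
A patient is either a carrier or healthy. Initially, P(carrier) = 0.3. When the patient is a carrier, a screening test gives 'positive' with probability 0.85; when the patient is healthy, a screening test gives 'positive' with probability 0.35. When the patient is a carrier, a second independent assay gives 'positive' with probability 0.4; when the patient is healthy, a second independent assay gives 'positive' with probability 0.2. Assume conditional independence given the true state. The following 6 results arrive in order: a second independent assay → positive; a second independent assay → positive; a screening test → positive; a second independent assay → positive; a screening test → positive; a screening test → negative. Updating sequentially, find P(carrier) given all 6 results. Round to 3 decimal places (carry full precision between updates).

0.824

After a second independent assay='positive': P(carrier) = 0.4·0.3000 / (0.4·0.3000 + 0.2·0.7000) ≈ 0.4615
After a second independent assay='positive': P(carrier) = 0.4·0.4615 / (0.4·0.4615 + 0.2·0.5385) ≈ 0.6316
After a screening test='positive': P(carrier) = 0.85·0.6316 / (0.85·0.6316 + 0.35·0.3684) ≈ 0.8063
After a second independent assay='positive': P(carrier) = 0.4·0.8063 / (0.4·0.8063 + 0.2·0.1937) ≈ 0.8928
After a screening test='positive': P(carrier) = 0.85·0.8928 / (0.85·0.8928 + 0.35·0.1072) ≈ 0.9529
After a screening test='negative': P(carrier) = 0.15·0.9529 / (0.15·0.9529 + 0.65·0.0471) ≈ 0.8235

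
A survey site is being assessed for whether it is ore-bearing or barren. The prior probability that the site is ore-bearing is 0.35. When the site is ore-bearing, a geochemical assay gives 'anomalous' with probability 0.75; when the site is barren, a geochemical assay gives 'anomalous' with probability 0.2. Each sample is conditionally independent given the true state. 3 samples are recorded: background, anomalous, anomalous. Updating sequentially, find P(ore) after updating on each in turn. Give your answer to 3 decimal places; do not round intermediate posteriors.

0.703

After 'background': P(ore) = 0.25·0.3500 / (0.25·0.3500 + 0.8·0.6500) ≈ 0.1440
After 'anomalous': P(ore) = 0.75·0.1440 / (0.75·0.1440 + 0.2·0.8560) ≈ 0.3869
After 'anomalous': P(ore) = 0.75·0.3869 / (0.75·0.3869 + 0.2·0.6131) ≈ 0.7029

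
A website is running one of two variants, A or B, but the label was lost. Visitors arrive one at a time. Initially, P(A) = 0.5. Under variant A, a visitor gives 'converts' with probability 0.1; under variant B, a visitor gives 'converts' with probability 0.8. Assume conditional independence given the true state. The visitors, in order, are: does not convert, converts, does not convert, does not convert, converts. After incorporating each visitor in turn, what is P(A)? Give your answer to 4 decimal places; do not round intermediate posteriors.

After 'does not convert': P(A) = 0.9·0.5000 / (0.9·0.5000 + 0.2·0.5000) ≈ 0.8182
After 'converts': P(A) = 0.1·0.8182 / (0.1·0.8182 + 0.8·0.1818) ≈ 0.3600
After 'does not convert': P(A) = 0.9·0.3600 / (0.9·0.3600 + 0.2·0.6400) ≈ 0.7168
After 'does not convert': P(A) = 0.9·0.7168 / (0.9·0.7168 + 0.2·0.2832) ≈ 0.9193
After 'converts': P(A) = 0.1·0.9193 / (0.1·0.9193 + 0.8·0.0807) ≈ 0.5874

0.5874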